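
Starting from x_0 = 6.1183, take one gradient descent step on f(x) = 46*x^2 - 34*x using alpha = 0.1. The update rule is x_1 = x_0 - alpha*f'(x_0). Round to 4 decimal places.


We compute the gradient at x_0 and apply the update.
f'(x) = 92*x - 34
f'(6.1183) = 92*6.1183 - 34 = 528.8836
x_1 = 6.1183 - 0.1*528.8836 = -46.7701


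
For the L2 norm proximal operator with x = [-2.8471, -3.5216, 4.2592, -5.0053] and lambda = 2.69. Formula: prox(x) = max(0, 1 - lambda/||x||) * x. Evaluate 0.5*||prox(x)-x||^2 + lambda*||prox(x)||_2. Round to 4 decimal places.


Step 1: Compute ||x||.
||x|| = 7.9813
Step 2: Compute scaling factor.
scale = max(0, 1 - 2.69/7.9813) = 0.663
Step 3: prox(x) = [-1.8875, -2.3347, 2.8237, -3.3183]
||prox(x)|| = 5.2913
Step 4: Proximal objective.
0.5*||prox-x||^2 = 3.6181
lambda*||prox|| = 14.2336
Total = 17.8517


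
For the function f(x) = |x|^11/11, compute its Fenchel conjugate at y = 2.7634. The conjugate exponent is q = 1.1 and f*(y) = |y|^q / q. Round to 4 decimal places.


The conjugate exponent q satisfies 1/p + 1/q = 1.
p = 11, so q = 11/(11 - 1) = 1.1
|y|^q = 2.7634^1.1 = 3.0591
f*(2.7634) = 3.0591 / 1.1 = 2.781


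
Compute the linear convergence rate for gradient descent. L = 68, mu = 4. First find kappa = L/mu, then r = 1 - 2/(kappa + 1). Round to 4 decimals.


Step 1: Compute the condition number.
kappa = L/mu = 68/4 = 17.0
Step 2: Compute the convergence rate.
r = 1 - 2/(kappa + 1) = 1 - 2*mu/(L + mu) = (L - mu)/(L + mu) = 64/72 = 0.8889


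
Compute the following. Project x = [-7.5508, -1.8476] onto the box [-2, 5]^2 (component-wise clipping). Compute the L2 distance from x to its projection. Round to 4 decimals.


Project each component onto [-2, 5].
clip(-7.5508) = -2.0, clip(-1.8476) = -1.8476
Projection = [-2.0, -1.8476]
Squared diffs: [30.8114, 0.0]
Distance = sqrt(30.8114) = 5.5508


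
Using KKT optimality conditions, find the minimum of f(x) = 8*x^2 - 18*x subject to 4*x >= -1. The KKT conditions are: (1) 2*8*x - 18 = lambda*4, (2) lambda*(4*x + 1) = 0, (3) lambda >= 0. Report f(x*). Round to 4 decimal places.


Step 1: Try lambda = 0 (constraint inactive).
Stationarity: 2*8*x - 18 = 0
x* = 18/(2*8) = 1.125
Check constraint: 4*1.125 = 4.5 >= -1 -- satisfied.
Step 2: Compute optimal value.
f(x*) = 8*1.125^2 - 18*1.125 = -10.125


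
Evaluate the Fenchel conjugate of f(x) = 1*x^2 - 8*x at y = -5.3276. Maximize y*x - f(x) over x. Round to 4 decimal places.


f*(y) = sup_x {y*x - a*x^2 - b*x} = sup_x {(y-b)*x - a*x^2}
FOC: (y - b) - 2a*x = 0 => x* = (y - b)/(2a)
x* = (-5.3276 + 8)/(2*1) = 1.3362
f*(-5.3276) = (y-b)^2/(4a) = (-5.3276 + 8)^2/(4*1)
= 7.1417/4 = 1.7854


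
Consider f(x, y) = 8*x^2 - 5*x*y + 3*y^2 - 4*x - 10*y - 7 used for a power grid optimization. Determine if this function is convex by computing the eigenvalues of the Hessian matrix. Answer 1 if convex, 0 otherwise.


The Hessian of f(x,y) = 8*x^2 - 5*x*y + 3*y^2 - 4*x - 10*y - 7 is:
H = [[16, -5], [-5, 6]]
Trace = 16 + 6 = 22
Determinant = 16*6 - (-5)^2 = 71
Discriminant = (22)^2 - 4*71 = 200.0
Eigenvalues: lambda_1 = 3.9289, lambda_2 = 18.0711
The function is convex.

1


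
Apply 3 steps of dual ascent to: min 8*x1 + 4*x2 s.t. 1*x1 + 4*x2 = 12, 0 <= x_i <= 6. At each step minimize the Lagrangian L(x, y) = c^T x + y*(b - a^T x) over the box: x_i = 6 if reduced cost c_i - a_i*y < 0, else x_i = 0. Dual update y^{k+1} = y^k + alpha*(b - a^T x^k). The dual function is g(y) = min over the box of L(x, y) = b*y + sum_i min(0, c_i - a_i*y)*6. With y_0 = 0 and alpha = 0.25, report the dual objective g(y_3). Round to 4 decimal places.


Dual ascent for LP: min 8*x1 + 4*x2, 1*x1 + 4*x2 = 12, 0 <= x_i <= 6
Step 1: y^k = 0.0, reduced costs: (8.0, 4.0)
  x^k = (0.0, 0.0), subgradient = b - a^T x = 12.0
  y^{k+1} = 0.0 + 0.25*12.0 = 3.0
Step 2: y^k = 3.0, reduced costs: (5.0, -8.0)
  x^k = (0.0, 6.0), subgradient = b - a^T x = -12.0
  y^{k+1} = 3.0 + 0.25*-12.0 = 0.0
Step 3: y^k = 0.0, reduced costs: (8.0, 4.0)
  x^k = (0.0, 0.0), subgradient = b - a^T x = 12.0
  y^{k+1} = 0.0 + 0.25*12.0 = 3.0
Dual objective at y_3 = 3.0: reduced costs (5.0, -8.0), box minimizer x = (0.0, 6.0)
g(y_3) = b*y + (c1 - a1*y)*x1 + (c2 - a2*y)*x2 = 12*3.0 + 5.0*0.0 + (-8.0)*6.0 = 36.0 + 0.0 - 48.0 = -12.0


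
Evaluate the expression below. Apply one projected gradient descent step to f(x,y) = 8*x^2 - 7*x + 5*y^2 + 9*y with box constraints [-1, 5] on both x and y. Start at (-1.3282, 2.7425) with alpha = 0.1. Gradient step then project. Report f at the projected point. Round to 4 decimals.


Step 1: Compute gradient at (-1.3282, 2.7425).
grad_x = 2*8*-1.3282 - 7 = -28.2512
grad_y = 2*5*2.7425 + 9 = 36.425
Step 2: Gradient step.
x_raw = -1.3282 - 0.1*-28.2512 = 1.4969
y_raw = 2.7425 - 0.1*36.425 = -0.9
Step 3: Project onto [-1, 5].
x_proj = clip(1.4969) = 1.4969
y_proj = clip(-0.9) = -0.9
Step 4: Evaluate f.
f(1.4969, -0.9) = 3.3977


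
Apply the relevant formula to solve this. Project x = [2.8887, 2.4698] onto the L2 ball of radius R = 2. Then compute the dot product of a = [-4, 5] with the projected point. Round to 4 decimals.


Step 1: Compute ||x|| (intermediates to 6 decimals).
||x|| = sqrt(2.8887^2 + 2.4698^2) = 3.800592
Step 2: Project.
Since ||x|| > R, scale = R/||x|| = 2/3.800592 = 0.526234, proj(x) = scale * x
proj(x) = [1.520132, 1.299693]
Step 3: Dot product.
a^T * proj(x) = -4*1.520132 + 5*1.299693 = 0.4179


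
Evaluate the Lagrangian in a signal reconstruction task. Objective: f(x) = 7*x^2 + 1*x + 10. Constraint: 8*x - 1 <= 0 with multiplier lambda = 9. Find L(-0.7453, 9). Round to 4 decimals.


Step 1: Evaluate f(x).
f(-0.7453) = 7*(-0.7453)^2 + 1*(-0.7453) + 10 = 13.143
Step 2: Evaluate g(x).
g(-0.7453) = 8*-0.7453 - 1 = -6.9624
Step 3: Compute Lagrangian.
L = 13.143 + 9*-6.9624 = -49.5186


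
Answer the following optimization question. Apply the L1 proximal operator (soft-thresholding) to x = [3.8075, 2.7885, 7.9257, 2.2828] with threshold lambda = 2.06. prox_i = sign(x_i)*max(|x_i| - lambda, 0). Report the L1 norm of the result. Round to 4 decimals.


Soft-thresholding with lambda = 2.06:
prox(3.8075) = sign(3.8075)*max(|3.8075| - 2.06, 0) = 1.7475
prox(2.7885) = sign(2.7885)*max(|2.7885| - 2.06, 0) = 0.7285
prox(7.9257) = sign(7.9257)*max(|7.9257| - 2.06, 0) = 5.8657
prox(2.2828) = sign(2.2828)*max(|2.2828| - 2.06, 0) = 0.2228
prox(x) = [1.7475, 0.7285, 5.8657, 0.2228]
||prox(x)||_1 = 1.7475 + 0.7285 + 5.8657 + 0.2228 = 8.5645


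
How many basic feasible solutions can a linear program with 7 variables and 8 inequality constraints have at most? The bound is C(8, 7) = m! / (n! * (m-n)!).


Each vertex corresponds to some choice of n active constraints out of m, so the number of vertices is at most C(m, n) = m! / (n!(m-n)!).
m = 8, n = 7
Numerator: 8 * 7 * 6 * 5 * 4 * 3 * 2
Denominator: 7! = 5040
C(8, 7) = 8


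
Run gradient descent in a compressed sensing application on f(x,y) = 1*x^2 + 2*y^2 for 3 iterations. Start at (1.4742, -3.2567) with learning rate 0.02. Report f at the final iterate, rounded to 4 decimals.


Gradient descent on f(x,y) = 1*x^2 + 2*y^2.
Starting point: (1.4742, -3.2567), alpha = 0.02
Step 1: grad_x = 2*1*1.4742 = 2.9484, grad_y = 2*2*-3.2567 = -13.0268
  x_1 = 1.4742 - 0.02*2.9484 = 1.4152
  y_1 = -3.2567 - 0.02*-13.0268 = -2.9962
Step 2: grad_x = 2*1*1.4152 = 2.8305, grad_y = 2*2*-2.9962 = -11.9847
  x_2 = 1.4152 - 0.02*2.8305 = 1.3586
  y_2 = -2.9962 - 0.02*-11.9847 = -2.7565
Step 3: grad_x = 2*1*1.3586 = 2.7172, grad_y = 2*2*-2.7565 = -11.0259
  x_3 = 1.3586 - 0.02*2.7172 = 1.3043
  y_3 = -2.7565 - 0.02*-11.0259 = -2.536
f(1.3043, -2.536) = 1*1.3043^2 + 2*(-2.536)^2 = 14.5633


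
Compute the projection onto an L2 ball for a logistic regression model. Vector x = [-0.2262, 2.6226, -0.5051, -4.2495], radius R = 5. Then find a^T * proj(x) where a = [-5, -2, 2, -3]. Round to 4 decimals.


Step 1: Compute ||x|| (intermediates to 6 decimals).
||x|| = sqrt((-0.2262)^2 + 2.6226^2 + (-0.5051)^2 + (-4.2495)^2) = 5.024199
Step 2: Project.
Since ||x|| > R, scale = R/||x|| = 5/5.024199 = 0.995184, proj(x) = scale * x
proj(x) = [-0.225111, 2.60997, -0.502667, -4.229034]
Step 3: Dot product.
a^T * proj(x) = -5*(-0.225111) - 2*2.60997 + 2*(-0.502667) - 3*(-4.229034) = 7.5874


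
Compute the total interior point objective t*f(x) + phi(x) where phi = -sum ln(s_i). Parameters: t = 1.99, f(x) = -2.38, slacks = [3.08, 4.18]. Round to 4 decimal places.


Step 1: Compute log-barrier.
ln values: [1.1249, 1.4303]
phi = -(1.1249 + 1.4303) = -2.5552
Step 2: Compute augmented objective.
t*f(x) = 1.99*-2.38 = -4.7362
Total = -4.7362 - 2.5552 = -7.2914


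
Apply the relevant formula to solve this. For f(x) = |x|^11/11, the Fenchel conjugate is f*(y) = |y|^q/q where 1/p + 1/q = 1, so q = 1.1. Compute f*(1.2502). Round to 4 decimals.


The conjugate exponent q satisfies 1/p + 1/q = 1.
p = 11, so q = 11/(11 - 1) = 1.1
|y|^q = 1.2502^1.1 = 1.2784
f*(1.2502) = 1.2784 / 1.1 = 1.1622


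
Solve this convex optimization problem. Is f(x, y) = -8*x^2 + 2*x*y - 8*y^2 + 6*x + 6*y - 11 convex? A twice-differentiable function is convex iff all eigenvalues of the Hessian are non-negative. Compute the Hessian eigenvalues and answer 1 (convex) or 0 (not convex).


The Hessian of f(x,y) = -8*x^2 + 2*x*y - 8*y^2 + 6*x + 6*y - 11 is:
H = [[-16, 2], [2, -16]]
Trace = -16 - 16 = -32
Determinant = -16*-16 - (2)^2 = 252
Discriminant = (-32)^2 - 4*252 = 16.0
Eigenvalues: lambda_1 = -18.0, lambda_2 = -14.0
The function is not convex.

0


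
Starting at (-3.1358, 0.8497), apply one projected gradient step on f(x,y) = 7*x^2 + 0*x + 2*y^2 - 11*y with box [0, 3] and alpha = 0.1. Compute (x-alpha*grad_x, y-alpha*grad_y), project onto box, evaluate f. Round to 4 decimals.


Step 1: Compute gradient at (-3.1358, 0.8497).
grad_x = 2*7*-3.1358 + 0 = -43.9012
grad_y = 2*2*0.8497 - 11 = -7.6012
Step 2: Gradient step.
x_raw = -3.1358 - 0.1*-43.9012 = 1.2543
y_raw = 0.8497 - 0.1*-7.6012 = 1.6098
Step 3: Project onto [0, 3].
x_proj = clip(1.2543) = 1.2543
y_proj = clip(1.6098) = 1.6098
Step 4: Evaluate f.
f(1.2543, 1.6098) = -1.5117


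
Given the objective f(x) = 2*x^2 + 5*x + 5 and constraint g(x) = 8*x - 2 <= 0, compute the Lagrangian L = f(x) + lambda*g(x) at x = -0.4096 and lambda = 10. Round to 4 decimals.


Step 1: Evaluate f(x).
f(-0.4096) = 2*(-0.4096)^2 + 5*(-0.4096) + 5 = 3.2875
Step 2: Evaluate g(x).
g(-0.4096) = 8*-0.4096 - 2 = -5.2768
Step 3: Compute Lagrangian.
L = 3.2875 + 10*-5.2768 = -49.4805


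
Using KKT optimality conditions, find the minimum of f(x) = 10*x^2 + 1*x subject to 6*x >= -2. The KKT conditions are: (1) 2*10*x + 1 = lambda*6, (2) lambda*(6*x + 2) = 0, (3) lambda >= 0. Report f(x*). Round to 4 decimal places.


Step 1: Try lambda = 0 (constraint inactive).
Stationarity: 2*10*x + 1 = 0
x* = -1/(2*10) = -0.05
Check constraint: 6*-0.05 = -0.3 >= -2 -- satisfied.
Step 2: Compute optimal value.
f(x*) = 10*(-0.05)^2 + 1*(-0.05) = -0.025


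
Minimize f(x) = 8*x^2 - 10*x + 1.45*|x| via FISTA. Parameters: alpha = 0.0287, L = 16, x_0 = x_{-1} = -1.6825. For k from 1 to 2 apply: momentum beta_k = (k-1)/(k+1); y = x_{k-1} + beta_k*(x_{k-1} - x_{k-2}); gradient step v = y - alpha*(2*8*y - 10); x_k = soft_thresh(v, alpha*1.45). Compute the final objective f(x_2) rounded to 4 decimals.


FISTA on f(x) = 8*x^2 - 10*x + 1.45*|x|
L = 16, alpha = 0.0287
Iteration 1: beta = 0.0, y = -1.6825 + 0.0*(-1.6825 + 1.6825) = -1.6825
  grad(y) = -36.92, v = y - alpha*grad = -0.6229
  prox(v) = soft_thresh(-0.6229, 0.0416) = -0.5813
Iteration 2: beta = 0.3333, y = -0.5813 + 0.3333*(-0.5813 + 1.6825) = -0.2142
  grad(y) = -13.4273, v = y - alpha*grad = 0.1712
  prox(v) = soft_thresh(0.1712, 0.0416) = 0.1295
f(x_2) = 8*0.1295^2 - 10*0.1295 + 1.45*|0.1295| = -0.9733


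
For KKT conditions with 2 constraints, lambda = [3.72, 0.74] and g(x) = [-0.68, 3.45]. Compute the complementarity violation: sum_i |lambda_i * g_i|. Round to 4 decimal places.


KKT complementary slackness check:
lambda_1 * g_1 = 3.72 * -0.68 = -2.5296
lambda_2 * g_2 = 0.74 * 3.45 = 2.553
Total violation = 2.5296 + 2.553 = 5.0826


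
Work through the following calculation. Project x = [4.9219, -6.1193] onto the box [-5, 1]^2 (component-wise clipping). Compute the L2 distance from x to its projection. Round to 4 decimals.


Project each component onto [-5, 1].
clip(4.9219) = 1.0, clip(-6.1193) = -5.0
Projection = [1.0, -5.0]
Squared diffs: [15.3813, 1.2528]
Distance = sqrt(16.6341) = 4.0785


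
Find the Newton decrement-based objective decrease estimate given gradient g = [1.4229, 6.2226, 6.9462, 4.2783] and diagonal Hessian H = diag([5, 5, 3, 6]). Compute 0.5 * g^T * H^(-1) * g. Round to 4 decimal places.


Step 1: H is diagonal, so H^(-1) * g = [0.2846, 1.2445, 2.3154, 0.7131].
Step 2: g^T H^(-1) g = sum_i g_i^2 / H_ii
  = (1.4229)^2/5 + (6.2226)^2/5 + (6.9462)^2/3 + (4.2783)^2/6
  = 0.4049 + 7.7442 + 16.0832 + 3.0506 = 27.283
Step 3: Objective decrease = 0.5 * g^T H^(-1) g = 13.6415


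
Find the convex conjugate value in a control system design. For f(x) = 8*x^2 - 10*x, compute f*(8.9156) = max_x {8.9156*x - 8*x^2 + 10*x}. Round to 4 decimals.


f*(y) = sup_x {y*x - a*x^2 - b*x} = sup_x {(y-b)*x - a*x^2}
FOC: (y - b) - 2a*x = 0 => x* = (y - b)/(2a)
x* = (8.9156 + 10)/(2*8) = 1.1822
f*(8.9156) = (y-b)^2/(4a) = (8.9156 + 10)^2/(4*8)
= 357.7999/32 = 11.1812


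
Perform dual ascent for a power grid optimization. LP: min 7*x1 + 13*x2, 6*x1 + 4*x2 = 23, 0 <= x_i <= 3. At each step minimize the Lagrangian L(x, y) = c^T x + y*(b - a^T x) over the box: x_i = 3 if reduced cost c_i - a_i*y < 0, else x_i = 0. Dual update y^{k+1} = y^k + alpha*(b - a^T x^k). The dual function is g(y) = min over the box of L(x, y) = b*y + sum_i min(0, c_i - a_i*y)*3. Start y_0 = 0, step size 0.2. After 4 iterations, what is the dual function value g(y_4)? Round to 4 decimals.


Dual ascent for LP: min 7*x1 + 13*x2, 6*x1 + 4*x2 = 23, 0 <= x_i <= 3
Step 1: y^k = 0.0, reduced costs: (7.0, 13.0)
  x^k = (0.0, 0.0), subgradient = b - a^T x = 23.0
  y^{k+1} = 0.0 + 0.2*23.0 = 4.6
Step 2: y^k = 4.6, reduced costs: (-20.6, -5.4)
  x^k = (3.0, 3.0), subgradient = b - a^T x = -7.0
  y^{k+1} = 4.6 + 0.2*-7.0 = 3.2
Step 3: y^k = 3.2, reduced costs: (-12.2, 0.2)
  x^k = (3.0, 0.0), subgradient = b - a^T x = 5.0
  y^{k+1} = 3.2 + 0.2*5.0 = 4.2
Step 4: y^k = 4.2, reduced costs: (-18.2, -3.8)
  x^k = (3.0, 3.0), subgradient = b - a^T x = -7.0
  y^{k+1} = 4.2 + 0.2*-7.0 = 2.8
Dual objective at y_4 = 2.8: reduced costs (-9.8, 1.8), box minimizer x = (3.0, 0.0)
g(y_4) = b*y + (c1 - a1*y)*x1 + (c2 - a2*y)*x2 = 23*2.8 + (-9.8)*3.0 + 1.8*0.0 = 64.4 - 29.4 + 0.0 = 35.0


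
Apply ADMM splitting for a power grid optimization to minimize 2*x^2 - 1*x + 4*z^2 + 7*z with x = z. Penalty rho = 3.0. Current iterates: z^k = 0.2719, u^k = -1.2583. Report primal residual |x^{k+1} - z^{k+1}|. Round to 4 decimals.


ADMM iteration with rho = 3.0, z^k = 0.2719, u^k = -1.2583
Step 1: x-update.
Minimize 2*x^2 - 1*x + (3.0/2)*(x - 0.2719 - 1.2583)^2
FOC: (2*2 + 3.0)*x = 1 + 3.0*(0.2719 + 1.2583)
x^{k+1} = 0.7987
Step 2: z-update.
Minimize 4*z^2 + 7*z + (3.0/2)*(0.7987 - z - 1.2583)^2
FOC: (2*4 + 3.0)*z = -7 + 3.0*(0.7987 - 1.2583)
z^{k+1} = -0.7617
Step 3: u-update.
u^{k+1} = -1.2583 + 0.7987 + 0.7617 = 0.3021
Step 4: Primal residual = |0.7987 + 0.7617| = 1.5604


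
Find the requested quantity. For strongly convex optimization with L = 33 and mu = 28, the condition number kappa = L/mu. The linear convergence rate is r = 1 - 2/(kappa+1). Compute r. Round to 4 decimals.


Step 1: Compute the condition number.
kappa = L/mu = 33/28 = 1.1786
Step 2: Compute the convergence rate.
r = 1 - 2/(kappa + 1) = 1 - 2*mu/(L + mu) = (L - mu)/(L + mu) = 5/61 = 0.082


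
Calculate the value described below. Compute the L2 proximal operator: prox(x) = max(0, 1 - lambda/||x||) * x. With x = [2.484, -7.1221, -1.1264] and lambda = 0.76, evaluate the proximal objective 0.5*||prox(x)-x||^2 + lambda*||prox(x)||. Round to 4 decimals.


Step 1: Compute ||x||.
||x|| = 7.6265
Step 2: Compute scaling factor.
scale = max(0, 1 - 0.76/7.6265) = 0.9003
Step 3: prox(x) = [2.2365, -6.4124, -1.0142]
||prox(x)|| = 6.8665
Step 4: Proximal objective.
0.5*||prox-x||^2 = 0.2888
lambda*||prox|| = 5.2185
Total = 5.5073


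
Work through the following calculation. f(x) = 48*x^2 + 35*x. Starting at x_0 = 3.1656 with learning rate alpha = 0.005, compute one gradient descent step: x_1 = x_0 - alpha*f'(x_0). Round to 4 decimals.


We compute the gradient at x_0 and apply the update.
f'(x) = 96*x + 35
f'(3.1656) = 96*3.1656 + 35 = 338.8976
x_1 = 3.1656 - 0.005*338.8976 = 1.4711


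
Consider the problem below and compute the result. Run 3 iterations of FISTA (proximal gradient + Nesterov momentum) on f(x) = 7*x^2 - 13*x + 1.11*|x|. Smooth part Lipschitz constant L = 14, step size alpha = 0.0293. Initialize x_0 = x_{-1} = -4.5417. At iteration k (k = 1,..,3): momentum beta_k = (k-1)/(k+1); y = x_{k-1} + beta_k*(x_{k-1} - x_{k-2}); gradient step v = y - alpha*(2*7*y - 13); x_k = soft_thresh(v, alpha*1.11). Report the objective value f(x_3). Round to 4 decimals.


FISTA on f(x) = 7*x^2 - 13*x + 1.11*|x|
L = 14, alpha = 0.0293
Iteration 1: beta = 0.0, y = -4.5417 + 0.0*(-4.5417 + 4.5417) = -4.5417
  grad(y) = -76.5838, v = y - alpha*grad = -2.2978
  prox(v) = soft_thresh(-2.2978, 0.0325) = -2.2653
Iteration 2: beta = 0.3333, y = -2.2653 + 0.3333*(-2.2653 + 4.5417) = -1.5065
  grad(y) = -34.0905, v = y - alpha*grad = -0.5076
  prox(v) = soft_thresh(-0.5076, 0.0325) = -0.4751
Iteration 3: beta = 0.5, y = -0.4751 + 0.5*(-0.4751 + 2.2653) = 0.42
  grad(y) = -7.12, v = y - alpha*grad = 0.6286
  prox(v) = soft_thresh(0.6286, 0.0325) = 0.5961
f(x_3) = 7*0.5961^2 - 13*0.5961 + 1.11*|0.5961| = -4.6003


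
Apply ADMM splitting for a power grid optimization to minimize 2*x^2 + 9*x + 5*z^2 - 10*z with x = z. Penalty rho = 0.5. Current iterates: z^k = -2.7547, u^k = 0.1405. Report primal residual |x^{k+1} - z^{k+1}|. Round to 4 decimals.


ADMM iteration with rho = 0.5, z^k = -2.7547, u^k = 0.1405
Step 1: x-update.
Minimize 2*x^2 + 9*x + (0.5/2)*(x + 2.7547 + 0.1405)^2
FOC: (2*2 + 0.5)*x = -9 + 0.5*(-2.7547 - 0.1405)
x^{k+1} = -2.3217
Step 2: z-update.
Minimize 5*z^2 - 10*z + (0.5/2)*(-2.3217 - z + 0.1405)^2
FOC: (2*5 + 0.5)*z = 10 + 0.5*(-2.3217 + 0.1405)
z^{k+1} = 0.8485
Step 3: u-update.
u^{k+1} = 0.1405 - 2.3217 - 0.8485 = -3.0297
Step 4: Primal residual = |-2.3217 - 0.8485| = 3.1702


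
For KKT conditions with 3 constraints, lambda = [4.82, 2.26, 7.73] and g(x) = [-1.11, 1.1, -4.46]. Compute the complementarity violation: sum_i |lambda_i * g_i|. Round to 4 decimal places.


KKT complementary slackness check:
lambda_1 * g_1 = 4.82 * -1.11 = -5.3502
lambda_2 * g_2 = 2.26 * 1.1 = 2.486
lambda_3 * g_3 = 7.73 * -4.46 = -34.4758
Total violation = 5.3502 + 2.486 + 34.4758 = 42.312


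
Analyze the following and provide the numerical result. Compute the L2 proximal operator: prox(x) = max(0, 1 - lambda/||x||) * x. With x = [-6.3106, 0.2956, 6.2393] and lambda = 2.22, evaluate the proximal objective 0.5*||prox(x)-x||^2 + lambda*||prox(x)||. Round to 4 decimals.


Step 1: Compute ||x||.
||x|| = 8.8792
Step 2: Compute scaling factor.
scale = max(0, 1 - 2.22/8.8792) = 0.75
Step 3: prox(x) = [-4.7328, 0.2217, 4.6793]
||prox(x)|| = 6.6592
Step 4: Proximal objective.
0.5*||prox-x||^2 = 2.4642
lambda*||prox|| = 14.7834
Total = 17.2476


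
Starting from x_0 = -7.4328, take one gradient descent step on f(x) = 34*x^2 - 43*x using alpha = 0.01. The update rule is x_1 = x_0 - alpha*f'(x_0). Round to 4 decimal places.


We compute the gradient at x_0 and apply the update.
f'(x) = 68*x - 43
f'(-7.4328) = 68*-7.4328 - 43 = -548.4304
x_1 = -7.4328 - 0.01*-548.4304 = -1.9485


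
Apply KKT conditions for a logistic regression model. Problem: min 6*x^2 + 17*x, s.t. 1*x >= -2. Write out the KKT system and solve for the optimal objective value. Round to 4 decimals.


Step 1: Try lambda = 0 (constraint inactive).
Stationarity: 2*6*x + 17 = 0
x* = -17/(2*6) = -17/12 = -1.4167 (rounded; the exact value -17/12 is used below)
Check constraint: 1*-1.4167 = -1.4167 >= -2 -- satisfied.
Step 2: Compute optimal value.
f(x*) = 6*(-17/12)^2 + 17*(-17/12) = -12.0417


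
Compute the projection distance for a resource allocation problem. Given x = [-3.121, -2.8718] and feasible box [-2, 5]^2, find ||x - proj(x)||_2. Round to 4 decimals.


Project each component onto [-2, 5].
clip(-3.121) = -2.0, clip(-2.8718) = -2.0
Projection = [-2.0, -2.0]
Squared diffs: [1.2566, 0.76]
Distance = sqrt(2.0166) = 1.4201


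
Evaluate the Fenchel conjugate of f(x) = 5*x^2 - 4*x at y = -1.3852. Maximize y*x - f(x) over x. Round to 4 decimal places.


f*(y) = sup_x {y*x - a*x^2 - b*x} = sup_x {(y-b)*x - a*x^2}
FOC: (y - b) - 2a*x = 0 => x* = (y - b)/(2a)
x* = (-1.3852 + 4)/(2*5) = 0.2615
f*(-1.3852) = (y-b)^2/(4a) = (-1.3852 + 4)^2/(4*5)
= 6.8372/20 = 0.3419


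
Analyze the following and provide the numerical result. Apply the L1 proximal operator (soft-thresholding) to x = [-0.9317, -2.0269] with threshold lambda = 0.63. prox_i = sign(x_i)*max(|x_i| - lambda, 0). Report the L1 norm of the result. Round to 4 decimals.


Soft-thresholding with lambda = 0.63:
prox(-0.9317) = sign(-0.9317)*max(|-0.9317| - 0.63, 0) = -0.3017
prox(-2.0269) = sign(-2.0269)*max(|-2.0269| - 0.63, 0) = -1.3969
prox(x) = [-0.3017, -1.3969]
||prox(x)||_1 = 0.3017 + 1.3969 = 1.6986


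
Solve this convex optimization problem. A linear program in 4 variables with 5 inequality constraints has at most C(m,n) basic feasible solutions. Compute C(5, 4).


Each vertex corresponds to some choice of n active constraints out of m, so the number of vertices is at most C(m, n) = m! / (n!(m-n)!).
m = 5, n = 4
Numerator: 5 * 4 * 3 * 2
Denominator: 4! = 24
C(5, 4) = 5


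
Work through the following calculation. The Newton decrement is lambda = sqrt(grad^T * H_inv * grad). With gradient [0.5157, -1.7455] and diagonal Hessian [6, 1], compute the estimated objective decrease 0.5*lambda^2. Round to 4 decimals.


Step 1: H is diagonal, so H^(-1) * g = [0.086, -1.7455].
Step 2: g^T H^(-1) g = sum_i g_i^2 / H_ii
  = (0.5157)^2/6 + (-1.7455)^2/1
  = 0.0443 + 3.0468 = 3.0911
Step 3: Objective decrease = 0.5 * g^T H^(-1) g = 1.5455


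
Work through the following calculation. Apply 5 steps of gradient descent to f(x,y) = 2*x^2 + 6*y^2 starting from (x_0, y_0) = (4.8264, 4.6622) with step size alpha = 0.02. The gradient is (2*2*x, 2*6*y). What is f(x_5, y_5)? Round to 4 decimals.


Gradient descent on f(x,y) = 2*x^2 + 6*y^2.
Starting point: (4.8264, 4.6622), alpha = 0.02
Step 1: grad_x = 2*2*4.8264 = 19.3056, grad_y = 2*6*4.6622 = 55.9464
  x_1 = 4.8264 - 0.02*19.3056 = 4.4403
  y_1 = 4.6622 - 0.02*55.9464 = 3.5433
Step 2: grad_x = 2*2*4.4403 = 17.7612, grad_y = 2*6*3.5433 = 42.5193
  x_2 = 4.4403 - 0.02*17.7612 = 4.0851
  y_2 = 3.5433 - 0.02*42.5193 = 2.6929
Step 3: grad_x = 2*2*4.0851 = 16.3403, grad_y = 2*6*2.6929 = 32.3146
  x_3 = 4.0851 - 0.02*16.3403 = 3.7583
  y_3 = 2.6929 - 0.02*32.3146 = 2.0466
Step 4: grad_x = 2*2*3.7583 = 15.033, grad_y = 2*6*2.0466 = 24.5591
  x_4 = 3.7583 - 0.02*15.033 = 3.4576
  y_4 = 2.0466 - 0.02*24.5591 = 1.5554
Step 5: grad_x = 2*2*3.4576 = 13.8304, grad_y = 2*6*1.5554 = 18.6649
  x_5 = 3.4576 - 0.02*13.8304 = 3.181
  y_5 = 1.5554 - 0.02*18.6649 = 1.1821
f(3.181, 1.1821) = 2*3.181^2 + 6*1.1821^2 = 28.6218


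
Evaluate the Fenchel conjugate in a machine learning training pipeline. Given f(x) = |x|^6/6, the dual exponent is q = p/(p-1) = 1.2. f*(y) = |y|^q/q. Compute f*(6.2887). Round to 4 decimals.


The conjugate exponent q satisfies 1/p + 1/q = 1.
p = 6, so q = 6/(6 - 1) = 1.2
|y|^q = 6.2887^1.2 = 9.0839
f*(6.2887) = 9.0839 / 1.2 = 7.5699


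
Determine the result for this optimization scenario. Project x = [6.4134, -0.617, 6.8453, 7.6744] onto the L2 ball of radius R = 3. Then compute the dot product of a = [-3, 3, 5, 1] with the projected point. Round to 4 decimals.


Step 1: Compute ||x|| (intermediates to 6 decimals).
||x|| = sqrt(6.4134^2 + (-0.617)^2 + 6.8453^2 + 7.6744^2) = 12.135359
Step 2: Project.
Since ||x|| > R, scale = R/||x|| = 3/12.135359 = 0.247211, proj(x) = scale * x
proj(x) = [1.585463, -0.152529, 1.692233, 1.897196]
Step 3: Dot product.
a^T * proj(x) = -3*1.585463 + 3*(-0.152529) + 5*1.692233 + 1*1.897196 = 5.1444


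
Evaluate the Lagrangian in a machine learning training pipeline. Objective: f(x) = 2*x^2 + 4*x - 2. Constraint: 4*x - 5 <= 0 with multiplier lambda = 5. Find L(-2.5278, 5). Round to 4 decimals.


Step 1: Evaluate f(x).
f(-2.5278) = 2*(-2.5278)^2 + 4*(-2.5278) - 2 = 0.6683
Step 2: Evaluate g(x).
g(-2.5278) = 4*-2.5278 - 5 = -15.1112
Step 3: Compute Lagrangian.
L = 0.6683 + 5*-15.1112 = -74.8877


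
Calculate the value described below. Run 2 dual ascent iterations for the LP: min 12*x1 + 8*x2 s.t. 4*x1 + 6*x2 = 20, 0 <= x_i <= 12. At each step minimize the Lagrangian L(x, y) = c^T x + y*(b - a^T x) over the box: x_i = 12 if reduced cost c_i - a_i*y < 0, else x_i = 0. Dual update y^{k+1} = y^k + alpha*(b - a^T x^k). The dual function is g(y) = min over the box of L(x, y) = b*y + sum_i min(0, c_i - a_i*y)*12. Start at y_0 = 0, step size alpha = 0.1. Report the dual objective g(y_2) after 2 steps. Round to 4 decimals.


Dual ascent for LP: min 12*x1 + 8*x2, 4*x1 + 6*x2 = 20, 0 <= x_i <= 12
Step 1: y^k = 0.0, reduced costs: (12.0, 8.0)
  x^k = (0.0, 0.0), subgradient = b - a^T x = 20.0
  y^{k+1} = 0.0 + 0.1*20.0 = 2.0
Step 2: y^k = 2.0, reduced costs: (4.0, -4.0)
  x^k = (0.0, 12.0), subgradient = b - a^T x = -52.0
  y^{k+1} = 2.0 + 0.1*-52.0 = -3.2
Dual objective at y_2 = -3.2: reduced costs (24.8, 27.2), box minimizer x = (0.0, 0.0)
g(y_2) = b*y + (c1 - a1*y)*x1 + (c2 - a2*y)*x2 = 20*(-3.2) + 24.8*0.0 + 27.2*0.0 = -64.0 + 0.0 + 0.0 = -64.0


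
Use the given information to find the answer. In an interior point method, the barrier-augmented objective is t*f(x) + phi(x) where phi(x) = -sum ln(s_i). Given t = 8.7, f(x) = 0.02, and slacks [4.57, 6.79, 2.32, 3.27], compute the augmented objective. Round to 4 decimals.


Step 1: Compute log-barrier.
ln values: [1.5195, 1.9155, 0.8416, 1.1848]
phi = -(1.5195 + 1.9155 + 0.8416 + 1.1848) = -5.4613
Step 2: Compute augmented objective.
t*f(x) = 8.7*0.02 = 0.174
Total = 0.174 - 5.4613 = -5.2873


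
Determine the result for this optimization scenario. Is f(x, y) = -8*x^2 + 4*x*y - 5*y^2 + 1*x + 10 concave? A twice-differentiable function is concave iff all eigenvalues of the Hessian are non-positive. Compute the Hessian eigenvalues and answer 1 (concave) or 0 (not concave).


The Hessian of f(x,y) = -8*x^2 + 4*x*y - 5*y^2 + 1*x + 10 is:
H = [[-16, 4], [4, -10]]
Trace = -16 - 10 = -26
Determinant = -16*-10 - (4)^2 = 144
Discriminant = (-26)^2 - 4*144 = 100.0
Eigenvalues: lambda_1 = -18.0, lambda_2 = -8.0
The function is concave.

1


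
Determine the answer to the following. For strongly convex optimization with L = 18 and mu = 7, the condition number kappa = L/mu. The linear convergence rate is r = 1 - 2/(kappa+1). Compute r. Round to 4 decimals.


Step 1: Compute the condition number.
kappa = L/mu = 18/7 = 2.5714
Step 2: Compute the convergence rate.
r = 1 - 2/(kappa + 1) = 1 - 2*mu/(L + mu) = (L - mu)/(L + mu) = 11/25 = 0.44


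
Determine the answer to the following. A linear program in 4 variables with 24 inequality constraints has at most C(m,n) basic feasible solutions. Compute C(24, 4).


Each vertex corresponds to some choice of n active constraints out of m, so the number of vertices is at most C(m, n) = m! / (n!(m-n)!).
m = 24, n = 4
Numerator: 24 * 23 * 22 * 21
Denominator: 4! = 24
C(24, 4) = 10626


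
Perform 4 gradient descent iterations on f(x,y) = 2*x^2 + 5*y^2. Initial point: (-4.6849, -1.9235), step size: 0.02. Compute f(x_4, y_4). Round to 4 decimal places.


Gradient descent on f(x,y) = 2*x^2 + 5*y^2.
Starting point: (-4.6849, -1.9235), alpha = 0.02
Step 1: grad_x = 2*2*-4.6849 = -18.7396, grad_y = 2*5*-1.9235 = -19.235
  x_1 = -4.6849 - 0.02*-18.7396 = -4.3101
  y_1 = -1.9235 - 0.02*-19.235 = -1.5388
Step 2: grad_x = 2*2*-4.3101 = -17.2404, grad_y = 2*5*-1.5388 = -15.388
  x_2 = -4.3101 - 0.02*-17.2404 = -3.9653
  y_2 = -1.5388 - 0.02*-15.388 = -1.231
Step 3: grad_x = 2*2*-3.9653 = -15.8612, grad_y = 2*5*-1.231 = -12.3104
  x_3 = -3.9653 - 0.02*-15.8612 = -3.6481
  y_3 = -1.231 - 0.02*-12.3104 = -0.9848
Step 4: grad_x = 2*2*-3.6481 = -14.5923, grad_y = 2*5*-0.9848 = -9.8483
  x_4 = -3.6481 - 0.02*-14.5923 = -3.3562
  y_4 = -0.9848 - 0.02*-9.8483 = -0.7879
f(-3.3562, -0.7879) = 2*(-3.3562)^2 + 5*(-0.7879)^2 = 25.6322


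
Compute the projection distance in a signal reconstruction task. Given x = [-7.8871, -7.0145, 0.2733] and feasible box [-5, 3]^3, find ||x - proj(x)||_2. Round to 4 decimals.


Project each component onto [-5, 3].
clip(-7.8871) = -5.0, clip(-7.0145) = -5.0, clip(0.2733) = 0.2733
Projection = [-5.0, -5.0, 0.2733]
Squared diffs: [8.3353, 4.0582, 0.0]
Distance = sqrt(12.3935) = 3.5204


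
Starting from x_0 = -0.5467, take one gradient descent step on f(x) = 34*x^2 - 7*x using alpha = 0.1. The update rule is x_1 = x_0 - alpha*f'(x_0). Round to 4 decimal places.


We compute the gradient at x_0 and apply the update.
f'(x) = 68*x - 7
f'(-0.5467) = 68*-0.5467 - 7 = -44.1756
x_1 = -0.5467 - 0.1*-44.1756 = 3.8709


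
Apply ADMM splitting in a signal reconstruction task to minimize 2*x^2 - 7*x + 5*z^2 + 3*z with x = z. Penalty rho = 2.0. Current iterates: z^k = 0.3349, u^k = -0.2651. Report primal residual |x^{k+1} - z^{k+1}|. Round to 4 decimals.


ADMM iteration with rho = 2.0, z^k = 0.3349, u^k = -0.2651
Step 1: x-update.
Minimize 2*x^2 - 7*x + (2.0/2)*(x - 0.3349 - 0.2651)^2
FOC: (2*2 + 2.0)*x = 7 + 2.0*(0.3349 + 0.2651)
x^{k+1} = 1.3667
Step 2: z-update.
Minimize 5*z^2 + 3*z + (2.0/2)*(1.3667 - z - 0.2651)^2
FOC: (2*5 + 2.0)*z = -3 + 2.0*(1.3667 - 0.2651)
z^{k+1} = -0.0664
Step 3: u-update.
u^{k+1} = -0.2651 + 1.3667 + 0.0664 = 1.168
Step 4: Primal residual = |1.3667 + 0.0664| = 1.4331


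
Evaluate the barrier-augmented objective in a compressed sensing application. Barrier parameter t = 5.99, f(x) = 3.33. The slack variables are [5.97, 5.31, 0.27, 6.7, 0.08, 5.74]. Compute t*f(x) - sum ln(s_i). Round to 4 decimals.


Step 1: Compute log-barrier.
ln values: [1.7867, 1.6696, -1.3093, 1.9021, -2.5257, 1.7475]
phi = -(1.7867 + 1.6696 - 1.3093 + 1.9021 - 2.5257 + 1.7475) = -3.2708
Step 2: Compute augmented objective.
t*f(x) = 5.99*3.33 = 19.9467
Total = 19.9467 - 3.2708 = 16.6759


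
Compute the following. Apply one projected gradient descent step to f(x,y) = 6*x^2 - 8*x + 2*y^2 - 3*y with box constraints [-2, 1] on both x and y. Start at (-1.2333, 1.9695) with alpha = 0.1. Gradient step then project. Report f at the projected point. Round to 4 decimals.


Step 1: Compute gradient at (-1.2333, 1.9695).
grad_x = 2*6*-1.2333 - 8 = -22.7996
grad_y = 2*2*1.9695 - 3 = 4.878
Step 2: Gradient step.
x_raw = -1.2333 - 0.1*-22.7996 = 1.0467
y_raw = 1.9695 - 0.1*4.878 = 1.4817
Step 3: Project onto [-2, 1].
x_proj = clip(1.0467) = 1.0
y_proj = clip(1.4817) = 1.0
Step 4: Evaluate f.
f(1.0, 1.0) = -3.0


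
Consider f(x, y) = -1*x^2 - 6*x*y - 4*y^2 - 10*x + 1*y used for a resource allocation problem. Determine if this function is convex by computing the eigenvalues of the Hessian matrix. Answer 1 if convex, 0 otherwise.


The Hessian of f(x,y) = -1*x^2 - 6*x*y - 4*y^2 - 10*x + 1*y is:
H = [[-2, -6], [-6, -8]]
Trace = -2 - 8 = -10
Determinant = -2*-8 - (-6)^2 = -20
Discriminant = (-10)^2 - 4*-20 = 180.0
Eigenvalues: lambda_1 = -11.7082, lambda_2 = 1.7082
The function is not convex.

0


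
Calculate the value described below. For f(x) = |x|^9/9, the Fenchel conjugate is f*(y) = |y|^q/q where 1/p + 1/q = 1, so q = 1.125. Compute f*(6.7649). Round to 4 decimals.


The conjugate exponent q satisfies 1/p + 1/q = 1.
p = 9, so q = 9/(9 - 1) = 1.125
|y|^q = 6.7649^1.125 = 8.591
f*(6.7649) = 8.591 / 1.125 = 7.6365


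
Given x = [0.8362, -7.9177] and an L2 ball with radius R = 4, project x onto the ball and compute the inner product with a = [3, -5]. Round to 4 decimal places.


Step 1: Compute ||x|| (intermediates to 6 decimals).
||x|| = sqrt(0.8362^2 + (-7.9177)^2) = 7.961734
Step 2: Project.
Since ||x|| > R, scale = R/||x|| = 4/7.961734 = 0.502403, proj(x) = scale * x
proj(x) = [0.420109, -3.977876]
Step 3: Dot product.
a^T * proj(x) = 3*0.420109 - 5*(-3.977876) = 21.1497


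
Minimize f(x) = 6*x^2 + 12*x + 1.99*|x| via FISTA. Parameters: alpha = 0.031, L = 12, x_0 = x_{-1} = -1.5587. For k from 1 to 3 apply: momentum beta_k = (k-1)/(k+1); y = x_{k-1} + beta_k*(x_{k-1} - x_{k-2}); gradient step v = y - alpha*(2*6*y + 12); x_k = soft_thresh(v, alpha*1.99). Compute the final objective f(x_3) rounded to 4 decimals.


FISTA on f(x) = 6*x^2 + 12*x + 1.99*|x|
L = 12, alpha = 0.031
Iteration 1: beta = 0.0, y = -1.5587 + 0.0*(-1.5587 + 1.5587) = -1.5587
  grad(y) = -6.7044, v = y - alpha*grad = -1.3509
  prox(v) = soft_thresh(-1.3509, 0.0617) = -1.2892
Iteration 2: beta = 0.3333, y = -1.2892 + 0.3333*(-1.2892 + 1.5587) = -1.1993
  grad(y) = -2.392, v = y - alpha*grad = -1.1252
  prox(v) = soft_thresh(-1.1252, 0.0617) = -1.0635
Iteration 3: beta = 0.5, y = -1.0635 + 0.5*(-1.0635 + 1.2892) = -0.9506
  grad(y) = 0.5922, v = y - alpha*grad = -0.969
  prox(v) = soft_thresh(-0.969, 0.0617) = -0.9073
f(x_3) = 6*(-0.9073)^2 + 12*(-0.9073) + 1.99*|-0.9073| = -4.1429


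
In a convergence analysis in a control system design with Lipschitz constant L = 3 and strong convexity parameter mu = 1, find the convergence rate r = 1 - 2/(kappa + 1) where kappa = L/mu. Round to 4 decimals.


Step 1: Compute the condition number.
kappa = L/mu = 3/1 = 3.0
Step 2: Compute the convergence rate.
r = 1 - 2/(kappa + 1) = 1 - 2*mu/(L + mu) = (L - mu)/(L + mu) = 2/4 = 0.5


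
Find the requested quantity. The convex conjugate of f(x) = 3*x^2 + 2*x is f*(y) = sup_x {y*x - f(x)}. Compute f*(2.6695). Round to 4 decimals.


f*(y) = sup_x {y*x - a*x^2 - b*x} = sup_x {(y-b)*x - a*x^2}
FOC: (y - b) - 2a*x = 0 => x* = (y - b)/(2a)
x* = (2.6695 - 2)/(2*3) = 0.1116
f*(2.6695) = (y-b)^2/(4a) = (2.6695 - 2)^2/(4*3)
= 0.4482/12 = 0.0374


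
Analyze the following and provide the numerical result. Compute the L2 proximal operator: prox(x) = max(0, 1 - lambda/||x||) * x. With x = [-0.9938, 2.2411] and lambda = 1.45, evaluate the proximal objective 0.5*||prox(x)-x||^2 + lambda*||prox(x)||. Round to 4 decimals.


Step 1: Compute ||x||.
||x|| = 2.4516
Step 2: Compute scaling factor.
scale = max(0, 1 - 1.45/2.4516) = 0.4085
Step 3: prox(x) = [-0.406, 0.9156]
||prox(x)|| = 1.0016
Step 4: Proximal objective.
0.5*||prox-x||^2 = 1.0513
lambda*||prox|| = 1.4523
Total = 2.5035


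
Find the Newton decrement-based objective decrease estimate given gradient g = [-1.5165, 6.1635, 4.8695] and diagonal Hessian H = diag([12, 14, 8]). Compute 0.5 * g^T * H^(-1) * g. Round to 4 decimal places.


Step 1: H is diagonal, so H^(-1) * g = [-0.1264, 0.4403, 0.6087].
Step 2: g^T H^(-1) g = sum_i g_i^2 / H_ii
  = (-1.5165)^2/12 + (6.1635)^2/14 + (4.8695)^2/8
  = 0.1916 + 2.7135 + 2.964 = 5.8691
Step 3: Objective decrease = 0.5 * g^T H^(-1) g = 2.9346


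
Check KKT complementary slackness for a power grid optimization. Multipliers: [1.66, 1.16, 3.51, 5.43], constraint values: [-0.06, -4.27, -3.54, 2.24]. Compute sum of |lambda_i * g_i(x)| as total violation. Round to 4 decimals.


KKT complementary slackness check:
lambda_1 * g_1 = 1.66 * -0.06 = -0.0996
lambda_2 * g_2 = 1.16 * -4.27 = -4.9532
lambda_3 * g_3 = 3.51 * -3.54 = -12.4254
lambda_4 * g_4 = 5.43 * 2.24 = 12.1632
Total violation = 0.0996 + 4.9532 + 12.4254 + 12.1632 = 29.6414


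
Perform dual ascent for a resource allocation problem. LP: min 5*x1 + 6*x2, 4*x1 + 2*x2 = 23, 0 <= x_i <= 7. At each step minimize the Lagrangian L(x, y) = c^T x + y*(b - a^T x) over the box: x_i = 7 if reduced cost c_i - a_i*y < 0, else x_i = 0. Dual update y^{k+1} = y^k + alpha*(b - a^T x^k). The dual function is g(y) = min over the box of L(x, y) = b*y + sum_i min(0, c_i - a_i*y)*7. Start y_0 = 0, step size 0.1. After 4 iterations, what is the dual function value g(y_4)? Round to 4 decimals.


Dual ascent for LP: min 5*x1 + 6*x2, 4*x1 + 2*x2 = 23, 0 <= x_i <= 7
Step 1: y^k = 0.0, reduced costs: (5.0, 6.0)
  x^k = (0.0, 0.0), subgradient = b - a^T x = 23.0
  y^{k+1} = 0.0 + 0.1*23.0 = 2.3
Step 2: y^k = 2.3, reduced costs: (-4.2, 1.4)
  x^k = (7.0, 0.0), subgradient = b - a^T x = -5.0
  y^{k+1} = 2.3 + 0.1*-5.0 = 1.8
Step 3: y^k = 1.8, reduced costs: (-2.2, 2.4)
  x^k = (7.0, 0.0), subgradient = b - a^T x = -5.0
  y^{k+1} = 1.8 + 0.1*-5.0 = 1.3
Step 4: y^k = 1.3, reduced costs: (-0.2, 3.4)
  x^k = (7.0, 0.0), subgradient = b - a^T x = -5.0
  y^{k+1} = 1.3 + 0.1*-5.0 = 0.8
Dual objective at y_4 = 0.8: reduced costs (1.8, 4.4), box minimizer x = (0.0, 0.0)
g(y_4) = b*y + (c1 - a1*y)*x1 + (c2 - a2*y)*x2 = 23*0.8 + 1.8*0.0 + 4.4*0.0 = 18.4 + 0.0 + 0.0 = 18.4


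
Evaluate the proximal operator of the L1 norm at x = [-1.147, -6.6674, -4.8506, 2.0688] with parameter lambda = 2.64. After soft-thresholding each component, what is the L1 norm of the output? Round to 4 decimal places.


Soft-thresholding with lambda = 2.64:
prox(-1.147) = sign(-1.147)*max(|-1.147| - 2.64, 0) = 0.0
prox(-6.6674) = sign(-6.6674)*max(|-6.6674| - 2.64, 0) = -4.0274
prox(-4.8506) = sign(-4.8506)*max(|-4.8506| - 2.64, 0) = -2.2106
prox(2.0688) = sign(2.0688)*max(|2.0688| - 2.64, 0) = 0.0
prox(x) = [0.0, -4.0274, -2.2106, 0.0]
||prox(x)||_1 = 0.0 + 4.0274 + 2.2106 + 0.0 = 6.238


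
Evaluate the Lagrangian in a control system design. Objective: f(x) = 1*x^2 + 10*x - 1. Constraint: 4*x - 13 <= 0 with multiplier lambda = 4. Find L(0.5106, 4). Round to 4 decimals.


Step 1: Evaluate f(x).
f(0.5106) = 1*0.5106^2 + 10*0.5106 - 1 = 4.3667
Step 2: Evaluate g(x).
g(0.5106) = 4*0.5106 - 13 = -10.9576
Step 3: Compute Lagrangian.
L = 4.3667 + 4*-10.9576 = -39.4637


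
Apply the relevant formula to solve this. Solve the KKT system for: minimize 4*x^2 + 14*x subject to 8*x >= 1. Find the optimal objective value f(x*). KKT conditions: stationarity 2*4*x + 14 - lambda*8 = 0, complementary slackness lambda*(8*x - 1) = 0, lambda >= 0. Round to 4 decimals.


Step 1: Try lambda = 0 (constraint inactive).
x_unc = -14/(2*4) = -1.75
Check: 8*-1.75 = -14.0 < 1 -- violated!
Step 2: Constraint must be active: 8*x = 1
x* = 1/8 = 0.125
lambda = (2*4*0.125 + 14)/8 = 1.875
Step 3: Compute optimal value.
f(x*) = 4*0.125^2 + 14*0.125 = 1.8125


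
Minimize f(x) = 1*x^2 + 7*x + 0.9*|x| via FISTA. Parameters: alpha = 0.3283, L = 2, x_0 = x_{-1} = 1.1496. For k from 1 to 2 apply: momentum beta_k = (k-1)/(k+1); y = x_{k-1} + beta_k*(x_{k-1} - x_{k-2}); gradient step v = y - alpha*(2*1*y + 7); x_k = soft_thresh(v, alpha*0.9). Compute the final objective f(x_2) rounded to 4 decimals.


FISTA on f(x) = 1*x^2 + 7*x + 0.9*|x|
L = 2, alpha = 0.3283
Iteration 1: beta = 0.0, y = 1.1496 + 0.0*(1.1496 - 1.1496) = 1.1496
  grad(y) = 9.2992, v = y - alpha*grad = -1.9033
  prox(v) = soft_thresh(-1.9033, 0.2955) = -1.6079
Iteration 2: beta = 0.3333, y = -1.6079 + 0.3333*(-1.6079 - 1.1496) = -2.527
  grad(y) = 1.946, v = y - alpha*grad = -3.1659
  prox(v) = soft_thresh(-3.1659, 0.2955) = -2.8704
f(x_2) = 1*(-2.8704)^2 + 7*(-2.8704) + 0.9*|-2.8704| = -9.2702


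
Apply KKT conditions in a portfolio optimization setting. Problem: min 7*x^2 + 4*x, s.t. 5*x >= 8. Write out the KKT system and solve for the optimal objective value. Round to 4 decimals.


Step 1: Try lambda = 0 (constraint inactive).
x_unc = -4/(2*7) = -0.2857
Check: 5*-0.2857 = -1.4285 < 8 -- violated!
Step 2: Constraint must be active: 5*x = 8
x* = 8/5 = 1.6
lambda = (2*7*1.6 + 4)/5 = 5.28
Step 3: Compute optimal value.
f(x*) = 7*1.6^2 + 4*1.6 = 24.32


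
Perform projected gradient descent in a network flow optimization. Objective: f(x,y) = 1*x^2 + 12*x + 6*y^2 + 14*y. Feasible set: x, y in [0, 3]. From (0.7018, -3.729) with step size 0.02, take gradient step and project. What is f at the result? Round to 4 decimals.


Step 1: Compute gradient at (0.7018, -3.729).
grad_x = 2*1*0.7018 + 12 = 13.4036
grad_y = 2*6*-3.729 + 14 = -30.748
Step 2: Gradient step.
x_raw = 0.7018 - 0.02*13.4036 = 0.4337
y_raw = -3.729 - 0.02*-30.748 = -3.114
Step 3: Project onto [0, 3].
x_proj = clip(0.4337) = 0.4337
y_proj = clip(-3.114) = 0.0
Step 4: Evaluate f.
f(0.4337, 0.0) = 5.3929
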